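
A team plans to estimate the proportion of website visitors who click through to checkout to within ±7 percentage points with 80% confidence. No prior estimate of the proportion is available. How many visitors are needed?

For a proportion with margin E = 0.07 at 80% confidence, z = 1.282.
With no prior estimate, use p = 0.5, which maximizes p(1−p) at 0.25.
n = 0.25 × (z/E)² = 0.25 × (1.282/0.07)² = 83.85
Round up: n = 84.

84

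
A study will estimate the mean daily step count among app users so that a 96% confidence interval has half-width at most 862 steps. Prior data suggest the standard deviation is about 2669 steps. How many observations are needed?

41

For a mean, the margin of error is E = z·σ/√n, so n = (zσ/E)².
At 96% confidence, z = 2.054.
n = (2.054 × 2669 / 862)² = 40.45
Round up: n = 41.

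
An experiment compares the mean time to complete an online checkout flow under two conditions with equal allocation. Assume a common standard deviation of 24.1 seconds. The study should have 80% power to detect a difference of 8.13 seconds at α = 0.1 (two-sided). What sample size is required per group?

109 per group

For two equal groups, n per group = 2·((z_{α/2} + z_β)·σ/δ)².
z_{α/2} = 1.645; z_β = 0.842 (power 80%).
n = 2 × (2.487 × 24.1 / 8.13)² = 2 × 54.35 = 108.70
Round up: n = 109 per group.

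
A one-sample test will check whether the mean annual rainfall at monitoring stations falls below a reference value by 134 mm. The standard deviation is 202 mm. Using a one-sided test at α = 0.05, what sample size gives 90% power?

20

For a one-sample z-test, n = ((z_α + z_β)·σ/δ)².
z_α = 1.645 (one-sided α = 0.05); z_β = 1.282 (power 90% → β = 0.1).
n = (2.927 × 202 / 134)² = 19.47
Round up: n = 20.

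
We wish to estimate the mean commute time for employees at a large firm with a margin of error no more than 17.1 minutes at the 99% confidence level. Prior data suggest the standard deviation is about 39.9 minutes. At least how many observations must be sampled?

37

For a mean, the margin of error is E = z·σ/√n, so n = (zσ/E)².
At 99% confidence, z = 2.576.
n = (2.576 × 39.9 / 17.1)² = 36.13
Round up: n = 37.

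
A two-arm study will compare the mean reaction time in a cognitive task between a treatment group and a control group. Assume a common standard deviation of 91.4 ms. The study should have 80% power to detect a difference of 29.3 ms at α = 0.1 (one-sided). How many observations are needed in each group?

For two equal groups, n per group = 2·((z_α + z_β)·σ/δ)².
z_α = 1.282; z_β = 0.842 (power 80%).
n = 2 × (2.124 × 91.4 / 29.3)² = 2 × 43.90 = 87.80
Round up: n = 88 per group.

88 per group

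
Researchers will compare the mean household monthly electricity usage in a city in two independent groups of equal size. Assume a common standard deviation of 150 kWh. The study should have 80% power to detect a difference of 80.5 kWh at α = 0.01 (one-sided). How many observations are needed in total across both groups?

140 total

For two equal groups, n per group = 2·((z_α + z_β)·σ/δ)².
z_α = 2.326; z_β = 0.842 (power 80%).
n = 2 × (3.168 × 150 / 80.5)² = 2 × 34.85 = 69.70
Round up: n = 70 per group.
Total across both groups: 2 × 70 = 140.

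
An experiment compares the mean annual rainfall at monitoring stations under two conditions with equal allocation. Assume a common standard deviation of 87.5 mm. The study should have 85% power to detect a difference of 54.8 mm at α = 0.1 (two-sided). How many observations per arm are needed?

For two equal groups, n per group = 2·((z_{α/2} + z_β)·σ/δ)².
z_{α/2} = 1.645; z_β = 1.036 (power 85%).
n = 2 × (2.681 × 87.5 / 54.8)² = 2 × 18.33 = 36.66
Round up: n = 37 per group.

37 per group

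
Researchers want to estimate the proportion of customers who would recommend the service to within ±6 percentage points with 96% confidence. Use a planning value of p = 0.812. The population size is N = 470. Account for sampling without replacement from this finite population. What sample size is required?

For a proportion with margin E = 0.06 at 96% confidence, z = 2.054.
n = p̂(1−p̂)(z/E)² = 0.812 × 0.188 × (2.054/0.06)² = 178.90 — call this n₀.
Finite-population correction with N = 470: n = n₀ / (1 + (n₀−1)/N) = 178.90 / 1.379 = 129.73
Round up: n = 130.

n = 130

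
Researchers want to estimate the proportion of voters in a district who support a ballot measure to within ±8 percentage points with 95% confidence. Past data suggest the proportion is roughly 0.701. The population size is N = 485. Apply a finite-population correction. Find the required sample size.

101

For a proportion with margin E = 0.08 at 95% confidence, z = 1.960.
n = p̂(1−p̂)(z/E)² = 0.701 × 0.299 × (1.960/0.08)² = 125.81 — call this n₀.
Finite-population correction with N = 485: n = n₀ / (1 + (n₀−1)/N) = 125.81 / 1.257 = 100.09
Round up: n = 101.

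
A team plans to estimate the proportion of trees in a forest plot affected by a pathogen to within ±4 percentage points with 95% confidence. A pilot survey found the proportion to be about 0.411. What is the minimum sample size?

For a proportion with margin E = 0.04 at 95% confidence, z = 1.960.
n = p̂(1−p̂)(z/E)² = 0.411 × 0.589 × (1.960/0.04)² = 581.23
Round up: n = 582.

582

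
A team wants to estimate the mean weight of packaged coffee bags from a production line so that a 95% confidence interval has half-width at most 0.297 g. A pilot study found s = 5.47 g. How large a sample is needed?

For a mean, the margin of error is E = z·σ/√n, so n = (zσ/E)².
At 95% confidence, z = 1.960.
n = (1.960 × 5.47 / 0.297)² = 1303.09
Round up: n = 1304.

1304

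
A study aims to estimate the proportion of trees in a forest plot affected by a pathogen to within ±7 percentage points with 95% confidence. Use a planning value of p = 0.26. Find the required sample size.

n = 151

For a proportion with margin E = 0.07 at 95% confidence, z = 1.960.
n = p̂(1−p̂)(z/E)² = 0.26 × 0.74 × (1.960/0.07)² = 150.84
Round up: n = 151.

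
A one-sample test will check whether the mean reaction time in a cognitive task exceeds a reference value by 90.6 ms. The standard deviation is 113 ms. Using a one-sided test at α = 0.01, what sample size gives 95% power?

For a one-sample z-test, n = ((z_α + z_β)·σ/δ)².
z_α = 2.326 (one-sided α = 0.01); z_β = 1.645 (power 95% → β = 0.05).
n = (3.971 × 113 / 90.6)² = 24.53
Round up: n = 25.

n = 25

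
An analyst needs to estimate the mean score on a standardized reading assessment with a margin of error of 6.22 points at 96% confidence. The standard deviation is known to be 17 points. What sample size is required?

32

For a mean, the margin of error is E = z·σ/√n, so n = (zσ/E)².
At 96% confidence, z = 2.054.
n = (2.054 × 17 / 6.22)² = 31.52
Round up: n = 32.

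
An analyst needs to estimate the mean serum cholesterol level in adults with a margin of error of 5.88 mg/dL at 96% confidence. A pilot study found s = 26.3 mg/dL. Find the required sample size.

85

For a mean, the margin of error is E = z·σ/√n, so n = (zσ/E)².
At 96% confidence, z = 2.054.
n = (2.054 × 26.3 / 5.88)² = 84.40
Round up: n = 85.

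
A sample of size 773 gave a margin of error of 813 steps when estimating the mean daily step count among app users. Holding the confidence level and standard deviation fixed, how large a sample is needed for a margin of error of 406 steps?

n = 3100

Margin of error scales as 1/√n, so n₂ = n₁·(E₁/E₂)².
n₂ = 773 × (813/406)² = 773 × 4.01 = 3099.73
Round up: n₂ = 3100.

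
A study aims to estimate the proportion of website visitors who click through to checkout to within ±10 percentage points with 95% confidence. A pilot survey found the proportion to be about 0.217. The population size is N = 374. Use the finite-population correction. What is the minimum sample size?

For a proportion with margin E = 0.1 at 95% confidence, z = 1.960.
n = p̂(1−p̂)(z/E)² = 0.217 × 0.783 × (1.960/0.1)² = 65.27 — call this n₀.
Finite-population correction with N = 374: n = n₀ / (1 + (n₀−1)/N) = 65.27 / 1.172 = 55.69
Round up: n = 56.

56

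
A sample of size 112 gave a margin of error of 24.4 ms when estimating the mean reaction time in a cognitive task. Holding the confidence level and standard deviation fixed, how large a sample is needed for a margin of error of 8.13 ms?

Margin of error scales as 1/√n, so n₂ = n₁·(E₁/E₂)².
n₂ = 112 × (24.4/8.13)² = 112 × 9.007 = 1008.78
Round up: n₂ = 1009.

1009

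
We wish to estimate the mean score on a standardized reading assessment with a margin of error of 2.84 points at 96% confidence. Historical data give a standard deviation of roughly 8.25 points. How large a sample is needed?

36

For a mean, the margin of error is E = z·σ/√n, so n = (zσ/E)².
At 96% confidence, z = 2.054.
n = (2.054 × 8.25 / 2.84)² = 35.60
Round up: n = 36.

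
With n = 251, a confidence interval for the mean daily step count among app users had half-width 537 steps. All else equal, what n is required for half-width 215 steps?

1566

Margin of error scales as 1/√n, so n₂ = n₁·(E₁/E₂)².
n₂ = 251 × (537/215)² = 251 × 6.238 = 1565.74
Round up: n₂ = 1566.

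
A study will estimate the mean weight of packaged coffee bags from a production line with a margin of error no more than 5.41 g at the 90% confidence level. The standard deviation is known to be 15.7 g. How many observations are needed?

23

For a mean, the margin of error is E = z·σ/√n, so n = (zσ/E)².
At 90% confidence, z = 1.645.
n = (1.645 × 15.7 / 5.41)² = 22.79
Round up: n = 23.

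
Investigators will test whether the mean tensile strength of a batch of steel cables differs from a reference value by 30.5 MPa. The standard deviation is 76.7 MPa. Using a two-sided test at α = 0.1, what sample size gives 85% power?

For a one-sample z-test, n = ((z_{α/2} + z_β)·σ/δ)².
z_{α/2} = 1.645 (two-sided α = 0.1); z_β = 1.036 (power 85% → β = 0.15).
n = (2.681 × 76.7 / 30.5)² = 45.46
Round up: n = 46.

46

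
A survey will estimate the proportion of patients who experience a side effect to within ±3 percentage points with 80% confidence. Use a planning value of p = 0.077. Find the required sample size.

130

For a proportion with margin E = 0.03 at 80% confidence, z = 1.282.
n = p̂(1−p̂)(z/E)² = 0.077 × 0.923 × (1.282/0.03)² = 129.79
Round up: n = 130.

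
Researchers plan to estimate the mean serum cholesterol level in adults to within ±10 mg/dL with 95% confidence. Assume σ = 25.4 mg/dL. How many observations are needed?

For a mean, the margin of error is E = z·σ/√n, so n = (zσ/E)².
At 95% confidence, z = 1.960.
n = (1.960 × 25.4 / 10)² = 24.78
Round up: n = 25.

25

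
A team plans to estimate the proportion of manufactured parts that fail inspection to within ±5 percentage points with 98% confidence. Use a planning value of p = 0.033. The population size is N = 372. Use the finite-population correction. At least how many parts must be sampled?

59

For a proportion with margin E = 0.05 at 98% confidence, z = 2.326.
n = p̂(1−p̂)(z/E)² = 0.033 × 0.967 × (2.326/0.05)² = 69.06 — call this n₀.
Finite-population correction with N = 372: n = n₀ / (1 + (n₀−1)/N) = 69.06 / 1.183 = 58.38
Round up: n = 59.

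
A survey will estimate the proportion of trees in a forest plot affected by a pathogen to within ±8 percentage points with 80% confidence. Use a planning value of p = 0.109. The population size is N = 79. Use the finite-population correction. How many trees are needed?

20

For a proportion with margin E = 0.08 at 80% confidence, z = 1.282.
n = p̂(1−p̂)(z/E)² = 0.109 × 0.891 × (1.282/0.08)² = 24.94 — call this n₀.
Finite-population correction with N = 79: n = n₀ / (1 + (n₀−1)/N) = 24.94 / 1.303 = 19.14
Round up: n = 20.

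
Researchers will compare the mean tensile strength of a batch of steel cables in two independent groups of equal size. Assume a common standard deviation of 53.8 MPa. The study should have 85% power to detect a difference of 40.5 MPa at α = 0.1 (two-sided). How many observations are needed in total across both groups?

52 total

For two equal groups, n per group = 2·((z_{α/2} + z_β)·σ/δ)².
z_{α/2} = 1.645; z_β = 1.036 (power 85%).
n = 2 × (2.681 × 53.8 / 40.5)² = 2 × 12.68 = 25.36
Round up: n = 26 per group.
Total across both groups: 2 × 26 = 52.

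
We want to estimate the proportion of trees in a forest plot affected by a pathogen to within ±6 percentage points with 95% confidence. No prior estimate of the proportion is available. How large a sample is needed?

n = 267

For a proportion with margin E = 0.06 at 95% confidence, z = 1.960.
With no prior estimate, use p = 0.5, which maximizes p(1−p) at 0.25.
n = 0.25 × (z/E)² = 0.25 × (1.960/0.06)² = 266.78
Round up: n = 267.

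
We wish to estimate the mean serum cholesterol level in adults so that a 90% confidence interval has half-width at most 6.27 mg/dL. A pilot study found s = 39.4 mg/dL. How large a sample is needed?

For a mean, the margin of error is E = z·σ/√n, so n = (zσ/E)².
At 90% confidence, z = 1.645.
n = (1.645 × 39.4 / 6.27)² = 106.85
Round up: n = 107.

107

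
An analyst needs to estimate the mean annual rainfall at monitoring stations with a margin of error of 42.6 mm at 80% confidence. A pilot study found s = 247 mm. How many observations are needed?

n = 56

For a mean, the margin of error is E = z·σ/√n, so n = (zσ/E)².
At 80% confidence, z = 1.282.
n = (1.282 × 247 / 42.6)² = 55.25
Round up: n = 56.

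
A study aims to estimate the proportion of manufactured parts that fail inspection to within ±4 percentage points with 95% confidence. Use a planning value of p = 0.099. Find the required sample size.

215

For a proportion with margin E = 0.04 at 95% confidence, z = 1.960.
n = p̂(1−p̂)(z/E)² = 0.099 × 0.901 × (1.960/0.04)² = 214.17
Round up: n = 215.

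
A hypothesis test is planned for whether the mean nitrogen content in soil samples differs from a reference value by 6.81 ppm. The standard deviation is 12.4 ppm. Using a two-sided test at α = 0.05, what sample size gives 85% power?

30

For a one-sample z-test, n = ((z_{α/2} + z_β)·σ/δ)².
z_{α/2} = 1.960 (two-sided α = 0.05); z_β = 1.036 (power 85% → β = 0.15).
n = (2.996 × 12.4 / 6.81)² = 29.76
Round up: n = 30.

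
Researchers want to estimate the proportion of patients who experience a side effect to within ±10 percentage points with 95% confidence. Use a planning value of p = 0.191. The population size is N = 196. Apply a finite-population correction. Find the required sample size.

46

For a proportion with margin E = 0.1 at 95% confidence, z = 1.960.
n = p̂(1−p̂)(z/E)² = 0.191 × 0.809 × (1.960/0.1)² = 59.36 — call this n₀.
Finite-population correction with N = 196: n = n₀ / (1 + (n₀−1)/N) = 59.36 / 1.298 = 45.73
Round up: n = 46.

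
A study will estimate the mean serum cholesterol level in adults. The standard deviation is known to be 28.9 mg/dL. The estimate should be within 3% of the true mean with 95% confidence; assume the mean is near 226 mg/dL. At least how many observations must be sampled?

70

For a mean, the margin of error is E = z·σ/√n, so n = (zσ/E)².
At 95% confidence, z = 1.960.
E = 3% of 226 = 6.78 mg/dL.
n = (1.960 × 28.9 / 6.78)² = 69.80
Round up: n = 70.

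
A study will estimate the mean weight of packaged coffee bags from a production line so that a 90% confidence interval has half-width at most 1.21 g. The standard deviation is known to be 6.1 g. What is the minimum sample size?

n = 69

For a mean, the margin of error is E = z·σ/√n, so n = (zσ/E)².
At 90% confidence, z = 1.645.
n = (1.645 × 6.1 / 1.21)² = 68.77
Round up: n = 69.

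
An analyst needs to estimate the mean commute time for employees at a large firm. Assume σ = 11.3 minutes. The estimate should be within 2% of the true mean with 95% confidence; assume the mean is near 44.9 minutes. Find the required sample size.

For a mean, the margin of error is E = z·σ/√n, so n = (zσ/E)².
At 95% confidence, z = 1.960.
E = 2% of 44.9 = 0.898 minutes.
n = (1.960 × 11.3 / 0.898)² = 608.30
Round up: n = 609.

609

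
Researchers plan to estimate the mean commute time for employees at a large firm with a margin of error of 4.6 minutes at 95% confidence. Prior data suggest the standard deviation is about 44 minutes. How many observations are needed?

352

For a mean, the margin of error is E = z·σ/√n, so n = (zσ/E)².
At 95% confidence, z = 1.960.
n = (1.960 × 44 / 4.6)² = 351.48
Round up: n = 352.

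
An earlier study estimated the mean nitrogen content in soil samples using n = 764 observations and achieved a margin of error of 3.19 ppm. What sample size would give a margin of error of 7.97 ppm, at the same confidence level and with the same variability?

Margin of error scales as 1/√n, so n₂ = n₁·(E₁/E₂)².
n₂ = 764 × (3.19/7.97)² = 764 × 0.1602 = 122.39
Round up: n₂ = 123.

123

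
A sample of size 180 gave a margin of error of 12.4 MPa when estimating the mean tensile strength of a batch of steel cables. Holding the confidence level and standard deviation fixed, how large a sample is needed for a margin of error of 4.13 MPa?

Margin of error scales as 1/√n, so n₂ = n₁·(E₁/E₂)².
n₂ = 180 × (12.4/4.13)² = 180 × 9.015 = 1622.70
Round up: n₂ = 1623.

1623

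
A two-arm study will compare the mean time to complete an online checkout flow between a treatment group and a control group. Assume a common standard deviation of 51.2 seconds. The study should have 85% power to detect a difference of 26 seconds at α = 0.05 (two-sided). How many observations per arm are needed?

For two equal groups, n per group = 2·((z_{α/2} + z_β)·σ/δ)².
z_{α/2} = 1.960; z_β = 1.036 (power 85%).
n = 2 × (2.996 × 51.2 / 26)² = 2 × 34.81 = 69.62
Round up: n = 70 per group.

70 per group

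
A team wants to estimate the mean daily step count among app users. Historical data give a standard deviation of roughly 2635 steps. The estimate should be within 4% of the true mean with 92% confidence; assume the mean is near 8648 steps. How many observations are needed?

For a mean, the margin of error is E = z·σ/√n, so n = (zσ/E)².
At 92% confidence, z = 1.751.
E = 4% of 8648 = 345.9 steps.
n = (1.751 × 2635 / 345.9)² = 177.90
Round up: n = 178.

178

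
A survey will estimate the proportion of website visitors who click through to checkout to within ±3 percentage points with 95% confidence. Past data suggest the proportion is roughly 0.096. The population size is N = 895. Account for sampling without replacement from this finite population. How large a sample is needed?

For a proportion with margin E = 0.03 at 95% confidence, z = 1.960.
n = p̂(1−p̂)(z/E)² = 0.096 × 0.904 × (1.960/0.03)² = 370.43 — call this n₀.
Finite-population correction with N = 895: n = n₀ / (1 + (n₀−1)/N) = 370.43 / 1.413 = 262.16
Round up: n = 263.

263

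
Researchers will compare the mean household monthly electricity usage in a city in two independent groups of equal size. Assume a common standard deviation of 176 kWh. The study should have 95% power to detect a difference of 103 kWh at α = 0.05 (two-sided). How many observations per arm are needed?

For two equal groups, n per group = 2·((z_{α/2} + z_β)·σ/δ)².
z_{α/2} = 1.960; z_β = 1.645 (power 95%).
n = 2 × (3.605 × 176 / 103)² = 2 × 37.95 = 75.90
Round up: n = 76 per group.

76 per group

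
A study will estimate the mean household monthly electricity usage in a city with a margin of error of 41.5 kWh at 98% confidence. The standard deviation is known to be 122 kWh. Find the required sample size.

47

For a mean, the margin of error is E = z·σ/√n, so n = (zσ/E)².
At 98% confidence, z = 2.326.
n = (2.326 × 122 / 41.5)² = 46.76
Round up: n = 47.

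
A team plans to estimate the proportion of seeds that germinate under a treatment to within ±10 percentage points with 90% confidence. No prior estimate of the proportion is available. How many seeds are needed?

68

For a proportion with margin E = 0.1 at 90% confidence, z = 1.645.
With no prior estimate, use p = 0.5, which maximizes p(1−p) at 0.25.
n = 0.25 × (z/E)² = 0.25 × (1.645/0.1)² = 67.65
Round up: n = 68.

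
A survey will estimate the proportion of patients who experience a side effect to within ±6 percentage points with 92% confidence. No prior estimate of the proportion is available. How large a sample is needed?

For a proportion with margin E = 0.06 at 92% confidence, z = 1.751.
With no prior estimate, use p = 0.5, which maximizes p(1−p) at 0.25.
n = 0.25 × (z/E)² = 0.25 × (1.751/0.06)² = 212.92
Round up: n = 213.

213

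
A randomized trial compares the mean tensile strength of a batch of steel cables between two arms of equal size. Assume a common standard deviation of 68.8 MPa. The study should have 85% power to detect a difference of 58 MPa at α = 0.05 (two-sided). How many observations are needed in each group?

For two equal groups, n per group = 2·((z_{α/2} + z_β)·σ/δ)².
z_{α/2} = 1.960; z_β = 1.036 (power 85%).
n = 2 × (2.996 × 68.8 / 58)² = 2 × 12.63 = 25.26
Round up: n = 26 per group.

26 per group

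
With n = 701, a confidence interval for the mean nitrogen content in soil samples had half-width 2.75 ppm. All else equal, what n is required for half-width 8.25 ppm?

78

Margin of error scales as 1/√n, so n₂ = n₁·(E₁/E₂)².
n₂ = 701 × (2.75/8.25)² = 701 × 0.1111 = 77.88
Round up: n₂ = 78.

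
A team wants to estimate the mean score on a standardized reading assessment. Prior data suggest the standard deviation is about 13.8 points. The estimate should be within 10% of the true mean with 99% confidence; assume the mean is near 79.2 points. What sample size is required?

n = 21

For a mean, the margin of error is E = z·σ/√n, so n = (zσ/E)².
At 99% confidence, z = 2.576.
E = 10% of 79.2 = 7.92 points.
n = (2.576 × 13.8 / 7.92)² = 20.15
Round up: n = 21.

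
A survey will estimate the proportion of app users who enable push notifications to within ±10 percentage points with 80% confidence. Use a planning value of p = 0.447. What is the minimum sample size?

41

For a proportion with margin E = 0.1 at 80% confidence, z = 1.282.
n = p̂(1−p̂)(z/E)² = 0.447 × 0.553 × (1.282/0.1)² = 40.63
Round up: n = 41.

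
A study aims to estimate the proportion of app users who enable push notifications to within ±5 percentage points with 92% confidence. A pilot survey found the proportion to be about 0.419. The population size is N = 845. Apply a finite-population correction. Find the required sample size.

221

For a proportion with margin E = 0.05 at 92% confidence, z = 1.751.
n = p̂(1−p̂)(z/E)² = 0.419 × 0.581 × (1.751/0.05)² = 298.55 — call this n₀.
Finite-population correction with N = 845: n = n₀ / (1 + (n₀−1)/N) = 298.55 / 1.352 = 220.82
Round up: n = 221.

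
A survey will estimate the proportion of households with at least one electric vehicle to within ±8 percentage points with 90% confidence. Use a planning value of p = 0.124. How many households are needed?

For a proportion with margin E = 0.08 at 90% confidence, z = 1.645.
n = p̂(1−p̂)(z/E)² = 0.124 × 0.876 × (1.645/0.08)² = 45.93
Round up: n = 46.

46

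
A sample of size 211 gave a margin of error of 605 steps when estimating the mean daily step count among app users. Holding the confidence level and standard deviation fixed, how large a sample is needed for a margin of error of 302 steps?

847

Margin of error scales as 1/√n, so n₂ = n₁·(E₁/E₂)².
n₂ = 211 × (605/302)² = 211 × 4.013 = 846.74
Round up: n₂ = 847.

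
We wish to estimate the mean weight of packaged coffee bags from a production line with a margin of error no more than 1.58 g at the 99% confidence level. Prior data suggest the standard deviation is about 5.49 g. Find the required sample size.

n = 81

For a mean, the margin of error is E = z·σ/√n, so n = (zσ/E)².
At 99% confidence, z = 2.576.
n = (2.576 × 5.49 / 1.58)² = 80.12
Round up: n = 81.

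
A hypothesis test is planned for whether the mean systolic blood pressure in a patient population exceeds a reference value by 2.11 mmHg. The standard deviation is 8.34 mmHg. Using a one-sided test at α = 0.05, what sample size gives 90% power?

n = 134

For a one-sample z-test, n = ((z_α + z_β)·σ/δ)².
z_α = 1.645 (one-sided α = 0.05); z_β = 1.282 (power 90% → β = 0.1).
n = (2.927 × 8.34 / 2.11)² = 133.85
Round up: n = 134.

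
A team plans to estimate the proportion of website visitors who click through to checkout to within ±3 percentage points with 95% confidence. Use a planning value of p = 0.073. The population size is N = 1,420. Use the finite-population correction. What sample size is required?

For a proportion with margin E = 0.03 at 95% confidence, z = 1.960.
n = p̂(1−p̂)(z/E)² = 0.073 × 0.927 × (1.960/0.03)² = 288.85 — call this n₀.
Finite-population correction with N = 1,420: n = n₀ / (1 + (n₀−1)/N) = 288.85 / 1.203 = 240.11
Round up: n = 241.

n = 241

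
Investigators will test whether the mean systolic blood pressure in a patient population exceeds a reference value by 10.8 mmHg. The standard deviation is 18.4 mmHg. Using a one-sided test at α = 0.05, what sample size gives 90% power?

For a one-sample z-test, n = ((z_α + z_β)·σ/δ)².
z_α = 1.645 (one-sided α = 0.05); z_β = 1.282 (power 90% → β = 0.1).
n = (2.927 × 18.4 / 10.8)² = 24.87
Round up: n = 25.

25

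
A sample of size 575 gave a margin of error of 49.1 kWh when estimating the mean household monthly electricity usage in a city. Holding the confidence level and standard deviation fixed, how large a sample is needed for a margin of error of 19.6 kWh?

Margin of error scales as 1/√n, so n₂ = n₁·(E₁/E₂)².
n₂ = 575 × (49.1/19.6)² = 575 × 6.276 = 3608.70
Round up: n₂ = 3609.

3609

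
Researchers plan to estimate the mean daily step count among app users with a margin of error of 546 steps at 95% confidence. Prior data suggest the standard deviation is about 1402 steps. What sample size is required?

For a mean, the margin of error is E = z·σ/√n, so n = (zσ/E)².
At 95% confidence, z = 1.960.
n = (1.960 × 1402 / 546)² = 25.33
Round up: n = 26.

26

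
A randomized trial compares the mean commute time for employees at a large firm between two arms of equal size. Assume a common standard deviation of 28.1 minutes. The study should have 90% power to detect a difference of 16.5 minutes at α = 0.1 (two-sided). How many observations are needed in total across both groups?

100 total

For two equal groups, n per group = 2·((z_{α/2} + z_β)·σ/δ)².
z_{α/2} = 1.645; z_β = 1.282 (power 90%).
n = 2 × (2.927 × 28.1 / 16.5)² = 2 × 24.85 = 49.70
Round up: n = 50 per group.
Total across both groups: 2 × 50 = 100.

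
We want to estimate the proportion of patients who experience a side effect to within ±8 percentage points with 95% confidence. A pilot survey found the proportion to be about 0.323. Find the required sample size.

For a proportion with margin E = 0.08 at 95% confidence, z = 1.960.
n = p̂(1−p̂)(z/E)² = 0.323 × 0.677 × (1.960/0.08)² = 131.26
Round up: n = 132.

132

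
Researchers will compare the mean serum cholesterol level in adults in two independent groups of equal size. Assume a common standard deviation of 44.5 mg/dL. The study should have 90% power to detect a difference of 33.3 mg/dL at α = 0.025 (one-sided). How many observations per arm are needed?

For two equal groups, n per group = 2·((z_α + z_β)·σ/δ)².
z_α = 1.960; z_β = 1.282 (power 90%).
n = 2 × (3.242 × 44.5 / 33.3)² = 2 × 18.77 = 37.54
Round up: n = 38 per group.

38 per group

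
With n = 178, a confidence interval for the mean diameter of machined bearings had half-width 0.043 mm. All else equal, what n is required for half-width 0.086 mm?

Margin of error scales as 1/√n, so n₂ = n₁·(E₁/E₂)².
n₂ = 178 × (0.043/0.086)² = 178 × 0.25 = 44.50
Round up: n₂ = 45.

45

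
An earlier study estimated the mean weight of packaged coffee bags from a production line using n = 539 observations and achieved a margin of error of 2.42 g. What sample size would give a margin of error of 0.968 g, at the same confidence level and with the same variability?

Margin of error scales as 1/√n, so n₂ = n₁·(E₁/E₂)².
n₂ = 539 × (2.42/0.968)² = 539 × 6.25 = 3368.75
Round up: n₂ = 3369.

3369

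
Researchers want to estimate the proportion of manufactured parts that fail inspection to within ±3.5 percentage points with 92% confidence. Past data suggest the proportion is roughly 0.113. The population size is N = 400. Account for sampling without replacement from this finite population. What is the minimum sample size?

155

For a proportion with margin E = 0.035 at 92% confidence, z = 1.751.
n = p̂(1−p̂)(z/E)² = 0.113 × 0.887 × (1.751/0.035)² = 250.86 — call this n₀.
Finite-population correction with N = 400: n = n₀ / (1 + (n₀−1)/N) = 250.86 / 1.625 = 154.38
Round up: n = 155.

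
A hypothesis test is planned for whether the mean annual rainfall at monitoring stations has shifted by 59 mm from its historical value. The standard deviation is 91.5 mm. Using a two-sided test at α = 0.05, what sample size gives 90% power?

26

For a one-sample z-test, n = ((z_{α/2} + z_β)·σ/δ)².
z_{α/2} = 1.960 (two-sided α = 0.05); z_β = 1.282 (power 90% → β = 0.1).
n = (3.242 × 91.5 / 59)² = 25.28
Round up: n = 26.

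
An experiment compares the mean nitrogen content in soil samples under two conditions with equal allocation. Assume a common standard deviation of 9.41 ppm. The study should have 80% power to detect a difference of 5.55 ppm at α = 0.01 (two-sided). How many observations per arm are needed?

For two equal groups, n per group = 2·((z_{α/2} + z_β)·σ/δ)².
z_{α/2} = 2.576; z_β = 0.842 (power 80%).
n = 2 × (3.418 × 9.41 / 5.55)² = 2 × 33.58 = 67.16
Round up: n = 68 per group.

68 per group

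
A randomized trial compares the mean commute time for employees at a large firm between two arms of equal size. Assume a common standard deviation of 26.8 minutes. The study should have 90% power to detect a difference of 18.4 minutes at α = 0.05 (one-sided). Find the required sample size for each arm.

For two equal groups, n per group = 2·((z_α + z_β)·σ/δ)².
z_α = 1.645; z_β = 1.282 (power 90%).
n = 2 × (2.927 × 26.8 / 18.4)² = 2 × 18.18 = 36.36
Round up: n = 37 per group.

37 per group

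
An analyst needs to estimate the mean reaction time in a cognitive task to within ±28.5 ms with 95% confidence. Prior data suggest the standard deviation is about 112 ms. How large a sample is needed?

For a mean, the margin of error is E = z·σ/√n, so n = (zσ/E)².
At 95% confidence, z = 1.960.
n = (1.960 × 112 / 28.5)² = 59.33
Round up: n = 60.

n = 60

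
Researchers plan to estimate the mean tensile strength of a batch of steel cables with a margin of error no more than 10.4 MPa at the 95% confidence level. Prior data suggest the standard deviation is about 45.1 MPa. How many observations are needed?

For a mean, the margin of error is E = z·σ/√n, so n = (zσ/E)².
At 95% confidence, z = 1.960.
n = (1.960 × 45.1 / 10.4)² = 72.24
Round up: n = 73.

73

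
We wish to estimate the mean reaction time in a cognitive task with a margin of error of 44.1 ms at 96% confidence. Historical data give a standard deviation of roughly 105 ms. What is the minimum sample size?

For a mean, the margin of error is E = z·σ/√n, so n = (zσ/E)².
At 96% confidence, z = 2.054.
n = (2.054 × 105 / 44.1)² = 23.92
Round up: n = 24.

n = 24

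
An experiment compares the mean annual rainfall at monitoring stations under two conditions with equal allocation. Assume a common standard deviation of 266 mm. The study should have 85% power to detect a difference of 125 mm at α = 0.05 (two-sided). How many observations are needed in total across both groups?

For two equal groups, n per group = 2·((z_{α/2} + z_β)·σ/δ)².
z_{α/2} = 1.960; z_β = 1.036 (power 85%).
n = 2 × (2.996 × 266 / 125)² = 2 × 40.65 = 81.30
Round up: n = 82 per group.
Total across both groups: 2 × 82 = 164.

164 total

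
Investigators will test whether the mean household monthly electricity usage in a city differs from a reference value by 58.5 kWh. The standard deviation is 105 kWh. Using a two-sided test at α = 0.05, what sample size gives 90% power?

n = 34

For a one-sample z-test, n = ((z_{α/2} + z_β)·σ/δ)².
z_{α/2} = 1.960 (two-sided α = 0.05); z_β = 1.282 (power 90% → β = 0.1).
n = (3.242 × 105 / 58.5)² = 33.86
Round up: n = 34.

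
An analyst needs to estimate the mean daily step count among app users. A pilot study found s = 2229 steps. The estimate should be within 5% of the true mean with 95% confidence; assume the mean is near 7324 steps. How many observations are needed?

143

For a mean, the margin of error is E = z·σ/√n, so n = (zσ/E)².
At 95% confidence, z = 1.960.
E = 5% of 7324 = 366.2 steps.
n = (1.960 × 2229 / 366.2)² = 142.33
Round up: n = 143.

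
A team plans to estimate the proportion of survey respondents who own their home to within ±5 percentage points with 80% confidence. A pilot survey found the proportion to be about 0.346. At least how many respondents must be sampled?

For a proportion with margin E = 0.05 at 80% confidence, z = 1.282.
n = p̂(1−p̂)(z/E)² = 0.346 × 0.654 × (1.282/0.05)² = 148.76
Round up: n = 149.

149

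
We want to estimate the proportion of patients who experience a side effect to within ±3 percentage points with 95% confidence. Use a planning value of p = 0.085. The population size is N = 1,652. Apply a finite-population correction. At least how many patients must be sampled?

For a proportion with margin E = 0.03 at 95% confidence, z = 1.960.
n = p̂(1−p̂)(z/E)² = 0.085 × 0.915 × (1.960/0.03)² = 331.98 — call this n₀.
Finite-population correction with N = 1,652: n = n₀ / (1 + (n₀−1)/N) = 331.98 / 1.2 = 276.65
Round up: n = 277.

277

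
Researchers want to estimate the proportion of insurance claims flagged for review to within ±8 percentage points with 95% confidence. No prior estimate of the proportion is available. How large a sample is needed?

n = 151

For a proportion with margin E = 0.08 at 95% confidence, z = 1.960.
With no prior estimate, use p = 0.5, which maximizes p(1−p) at 0.25.
n = 0.25 × (z/E)² = 0.25 × (1.960/0.08)² = 150.06
Round up: n = 151.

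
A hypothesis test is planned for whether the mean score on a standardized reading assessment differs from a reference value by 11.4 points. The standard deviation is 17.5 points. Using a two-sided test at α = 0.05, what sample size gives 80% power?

19

For a one-sample z-test, n = ((z_{α/2} + z_β)·σ/δ)².
z_{α/2} = 1.960 (two-sided α = 0.05); z_β = 0.842 (power 80% → β = 0.2).
n = (2.802 × 17.5 / 11.4)² = 18.50
Round up: n = 19.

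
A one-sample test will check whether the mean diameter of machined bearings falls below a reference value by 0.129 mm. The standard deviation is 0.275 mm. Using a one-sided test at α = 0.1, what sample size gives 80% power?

21

For a one-sample z-test, n = ((z_α + z_β)·σ/δ)².
z_α = 1.282 (one-sided α = 0.1); z_β = 0.842 (power 80% → β = 0.2).
n = (2.124 × 0.275 / 0.129)² = 20.50
Round up: n = 21.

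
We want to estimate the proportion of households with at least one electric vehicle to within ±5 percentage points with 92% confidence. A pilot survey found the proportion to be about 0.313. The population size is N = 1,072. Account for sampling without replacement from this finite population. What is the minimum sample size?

For a proportion with margin E = 0.05 at 92% confidence, z = 1.751.
n = p̂(1−p̂)(z/E)² = 0.313 × 0.687 × (1.751/0.05)² = 263.71 — call this n₀.
Finite-population correction with N = 1,072: n = n₀ / (1 + (n₀−1)/N) = 263.71 / 1.245 = 211.82
Round up: n = 212.

212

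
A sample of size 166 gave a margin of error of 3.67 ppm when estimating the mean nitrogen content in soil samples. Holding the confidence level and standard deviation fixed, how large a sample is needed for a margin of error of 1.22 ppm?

Margin of error scales as 1/√n, so n₂ = n₁·(E₁/E₂)².
n₂ = 166 × (3.67/1.22)² = 166 × 9.049 = 1502.13
Round up: n₂ = 1503.

1503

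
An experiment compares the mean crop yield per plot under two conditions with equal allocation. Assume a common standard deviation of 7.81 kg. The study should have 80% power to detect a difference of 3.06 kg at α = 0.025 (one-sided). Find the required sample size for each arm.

103 per group

For two equal groups, n per group = 2·((z_α + z_β)·σ/δ)².
z_α = 1.960; z_β = 0.842 (power 80%).
n = 2 × (2.802 × 7.81 / 3.06)² = 2 × 51.14 = 102.28
Round up: n = 103 per group.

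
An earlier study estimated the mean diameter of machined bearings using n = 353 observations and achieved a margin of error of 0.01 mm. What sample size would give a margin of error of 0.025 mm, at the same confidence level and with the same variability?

Margin of error scales as 1/√n, so n₂ = n₁·(E₁/E₂)².
n₂ = 353 × (0.01/0.025)² = 353 × 0.16 = 56.48
Round up: n₂ = 57.

57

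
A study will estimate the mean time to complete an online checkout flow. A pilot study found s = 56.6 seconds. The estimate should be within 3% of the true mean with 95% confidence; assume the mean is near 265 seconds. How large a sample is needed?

For a mean, the margin of error is E = z·σ/√n, so n = (zσ/E)².
At 95% confidence, z = 1.960.
E = 3% of 265 = 7.95 seconds.
n = (1.960 × 56.6 / 7.95)² = 194.72
Round up: n = 195.

195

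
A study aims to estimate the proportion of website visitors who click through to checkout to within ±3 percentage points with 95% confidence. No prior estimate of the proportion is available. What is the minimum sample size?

1068

For a proportion with margin E = 0.03 at 95% confidence, z = 1.960.
With no prior estimate, use p = 0.5, which maximizes p(1−p) at 0.25.
n = 0.25 × (z/E)² = 0.25 × (1.960/0.03)² = 1067.11
Round up: n = 1068.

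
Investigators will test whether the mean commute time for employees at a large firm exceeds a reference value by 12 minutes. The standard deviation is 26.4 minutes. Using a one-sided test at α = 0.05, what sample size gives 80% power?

For a one-sample z-test, n = ((z_α + z_β)·σ/δ)².
z_α = 1.645 (one-sided α = 0.05); z_β = 0.842 (power 80% → β = 0.2).
n = (2.487 × 26.4 / 12)² = 29.94
Round up: n = 30.

30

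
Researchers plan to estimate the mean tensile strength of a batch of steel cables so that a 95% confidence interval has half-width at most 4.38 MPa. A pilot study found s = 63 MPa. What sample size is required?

795

For a mean, the margin of error is E = z·σ/√n, so n = (zσ/E)².
At 95% confidence, z = 1.960.
n = (1.960 × 63 / 4.38)² = 794.78
Round up: n = 795.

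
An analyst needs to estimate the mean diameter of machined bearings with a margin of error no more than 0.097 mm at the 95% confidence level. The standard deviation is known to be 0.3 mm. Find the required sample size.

37

For a mean, the margin of error is E = z·σ/√n, so n = (zσ/E)².
At 95% confidence, z = 1.960.
n = (1.960 × 0.3 / 0.097)² = 36.75
Round up: n = 37.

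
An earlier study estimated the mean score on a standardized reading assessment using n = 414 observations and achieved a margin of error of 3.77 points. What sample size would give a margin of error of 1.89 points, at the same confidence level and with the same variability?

Margin of error scales as 1/√n, so n₂ = n₁·(E₁/E₂)².
n₂ = 414 × (3.77/1.89)² = 414 × 3.979 = 1647.31
Round up: n₂ = 1648.

1648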